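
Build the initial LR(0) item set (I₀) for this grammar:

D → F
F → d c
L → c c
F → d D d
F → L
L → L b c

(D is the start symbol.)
{ [D → . F], [D' → . D], [F → . L], [F → . d D d], [F → . d c], [L → . L b c], [L → . c c] }

First, augment the grammar with D' → D
I₀ = CLOSURE({ [D' → . D] }):
  [D' → . D] has the dot before D: add [D → . F]
  [D → . F] has the dot before F: add [F → . d c], [F → . d D d], [F → . L]
  [F → . L] has the dot before L: add [L → . c c], [L → . L b c]
No further items can be added.

I₀ = { [D → . F], [D' → . D], [F → . L], [F → . d D d], [F → . d c], [L → . L b c], [L → . c c] }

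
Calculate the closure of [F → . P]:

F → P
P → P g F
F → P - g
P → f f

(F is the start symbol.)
{ [F → . P], [P → . P g F], [P → . f f] }

Start with: [F → . P]
  [F → . P] has the dot before P: add [P → . P g F], [P → . f f]
No further items can be added.

CLOSURE = { [F → . P], [P → . P g F], [P → . f f] }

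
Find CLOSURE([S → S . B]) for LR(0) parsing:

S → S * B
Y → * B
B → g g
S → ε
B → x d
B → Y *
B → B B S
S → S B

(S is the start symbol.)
Start with: [S → S . B]
  [S → S . B] has the dot before B: add [B → . g g], [B → . x d], [B → . Y *], [B → . B B S]
  [B → . Y *] has the dot before Y: add [Y → . * B]
No further items can be added.

CLOSURE = { [B → . B B S], [B → . Y *], [B → . g g], [B → . x d], [S → S . B], [Y → . * B] }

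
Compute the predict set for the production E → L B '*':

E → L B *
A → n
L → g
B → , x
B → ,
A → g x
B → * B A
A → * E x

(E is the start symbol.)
PREDICT(E → L B '*') = (FIRST(RHS) \ {ε}) ∪ (FOLLOW(E) if ε ∈ FIRST(RHS), i.e. RHS ⇒* ε)
FIRST(L) = { 'g' }
FIRST(L B '*') = { 'g' }
ε ∉ FIRST(L B '*'), so FOLLOW(E) is not added.
PREDICT(E → L B '*') = { 'g' }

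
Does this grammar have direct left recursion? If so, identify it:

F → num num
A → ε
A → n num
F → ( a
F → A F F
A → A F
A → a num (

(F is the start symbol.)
F → num num: starts with num
A → ε: starts with ε
A → n num: starts with n
F → ( a: starts with '('
F → A F F: starts with A
A → A F: LEFT RECURSIVE (starts with A)
A → a num (: starts with a

The grammar has direct left recursion on: A.

Answer: Yes, A is left-recursive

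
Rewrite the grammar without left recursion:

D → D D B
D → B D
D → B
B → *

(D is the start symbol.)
D → B D D'
D → B D'
D' → D B D'
D' → ε
B → *

D is directly left-recursive. The standard transformation for
  A → A α₁ | ... | A α_m | β₁ | ... | β_n
is
  A  → β₁ A' | ... | β_n A'
  A' → α₁ A' | ... | α_m A' | ε

D → B D becomes D → B D D'
D → B becomes D → B D'
D → D D B becomes D' → D B D'
Add D' → ε

Productions for other non-terminals are unchanged:
  B → *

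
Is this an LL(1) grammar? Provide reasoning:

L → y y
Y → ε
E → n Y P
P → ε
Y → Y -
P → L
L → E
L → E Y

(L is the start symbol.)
No. Predict set conflict for L: { 'n' }

Relevant sets:
  FIRST(E) = { 'n' }
  FIRST(Y) = { '-', ε }
  FIRST(L) = { 'n', 'y' }
  FOLLOW(Y) = { $, '-', 'n', 'y' }
  FOLLOW(P) = { $, '-' }

For L:
  PREDICT(L → y y) = { 'y' }
  PREDICT(L → E) = { 'n' }
  PREDICT(L → E Y) = { 'n' }
For Y:
  PREDICT(Y → ε) = { $, '-', 'n', 'y' }
  PREDICT(Y → Y '-') = { '-' }
For P:
  PREDICT(P → ε) = { $, '-' }
  PREDICT(P → L) = { 'n', 'y' }
E has a single production, so nothing to check there.

Conflict found: Predict set conflict for L: { 'n' }
The grammar is NOT LL(1).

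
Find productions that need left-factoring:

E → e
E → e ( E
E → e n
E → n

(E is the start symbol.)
Yes, E has productions with common prefix 'e'

Left-factoring is needed when two productions for the same non-terminal
share a common prefix on the right-hand side.

Productions for E:
  E → e
  E → e ( E
  E → e n
  E → n

Found common prefix 'e' in productions for E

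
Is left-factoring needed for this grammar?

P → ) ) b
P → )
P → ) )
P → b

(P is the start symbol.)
Left-factoring is needed when two productions for the same non-terminal
share a common prefix on the right-hand side.

Productions for P:
  P → ) ) b
  P → )
  P → ) )
  P → b

Found common prefix ')' in productions for P

Answer: Yes, P has productions with common prefix ')'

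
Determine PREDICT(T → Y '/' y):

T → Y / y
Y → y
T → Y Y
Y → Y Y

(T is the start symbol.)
{ 'y' }

PREDICT(T → Y '/' y) = (FIRST(RHS) \ {ε}) ∪ (FOLLOW(T) if ε ∈ FIRST(RHS), i.e. RHS ⇒* ε)
FIRST(Y) = { 'y' }
FIRST(Y '/' y) = { 'y' }
ε ∉ FIRST(Y '/' y), so FOLLOW(T) is not added.
PREDICT(T → Y '/' y) = { 'y' }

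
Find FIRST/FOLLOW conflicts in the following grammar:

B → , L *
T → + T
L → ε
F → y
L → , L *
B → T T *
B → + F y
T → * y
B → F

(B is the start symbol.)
A FIRST/FOLLOW conflict occurs when a non-terminal N has a nullable alternative N → β (β ⇒* ε) and another alternative N → α with FIRST(α) ∩ FOLLOW(N) ≠ ∅: on such a lookahead the parser cannot decide between expanding α and letting N vanish via β.

Nullable non-terminals: L.

L: nullable alternative(s) L → ε; FOLLOW(L) = { '*' }
  L → ε: FIRST \ {ε} = { } — this is the only nullable alternative, skip
  L → , L *: FIRST \ {ε} = { ',' } — disjoint from FOLLOW(L)

B, F, T have no nullable alternative, so no FIRST/FOLLOW check is needed there.

No FIRST/FOLLOW conflicts found.

Answer: No FIRST/FOLLOW conflicts.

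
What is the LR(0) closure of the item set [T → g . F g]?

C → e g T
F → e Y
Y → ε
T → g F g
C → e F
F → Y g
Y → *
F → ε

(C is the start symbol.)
{ [F → . Y g], [F → . e Y], [F → .], [T → g . F g], [Y → . *], [Y → .] }

To compute CLOSURE, for each item [A → α.Bβ] where B is a non-terminal, add [B → .γ] for all productions B → γ; repeat for the newly added items until nothing changes.

Start with: [T → g . F g]
  [T → g . F g] has the dot before F: add [F → . e Y], [F → . Y g], [F → .]
  [F → . Y g] has the dot before Y: add [Y → .], [Y → . *]
No further items can be added.

CLOSURE = { [F → . Y g], [F → . e Y], [F → .], [T → g . F g], [Y → . *], [Y → .] }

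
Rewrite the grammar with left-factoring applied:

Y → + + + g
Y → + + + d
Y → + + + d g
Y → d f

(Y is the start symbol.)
Left-factoring transforms A → αβ₁ | αβ₂ into A → αA' and A' → β₁ | β₂
(α is the longest common prefix among the alternatives). Repeat until
no nonterminal has two alternatives with a common prefix.

Round 1: Y has alternatives sharing prefix '+ + +'. Introduce Y': Y → + + + Y'
  Add: Y' → g
  Add: Y' → d
  Add: Y' → d g

Round 2: Y' has alternatives sharing prefix 'd'. Introduce Y'': Y' → d Y''
  Add: Y'' → ε
  Add: Y'' → g

No remaining common prefixes — done.

Resulting grammar:
Y → + + + Y'
Y' → g
Y' → d Y''
Y'' → ε
Y'' → g
Y → d f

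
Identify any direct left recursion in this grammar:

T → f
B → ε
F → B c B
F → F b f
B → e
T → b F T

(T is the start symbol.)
T → f: starts with f
B → ε: starts with ε
F → B c B: starts with B
F → F b f: LEFT RECURSIVE (starts with F)
B → e: starts with e
T → b F T: starts with b

The grammar has direct left recursion on: F.

Answer: Yes, F is left-recursive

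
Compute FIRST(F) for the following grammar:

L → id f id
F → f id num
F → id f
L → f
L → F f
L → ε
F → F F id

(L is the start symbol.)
To compute FIRST(F), examine every production with F on the left-hand side, reading each right-hand side left to right until a non-nullable symbol is reached.

From F → f id num:
  - f is a terminal: add 'f' and stop
From F → id f:
  - id is a terminal: add 'id' and stop
From F → F F id:
  - F is the symbol being defined: contributes nothing new
    F is not nullable, so stop

Collecting: FIRST(F) = { 'f', 'id' }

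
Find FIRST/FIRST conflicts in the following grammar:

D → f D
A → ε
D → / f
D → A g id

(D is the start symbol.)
A FIRST/FIRST conflict occurs when two productions N → α and N → β for the same non-terminal have FIRST(α) ∩ FIRST(β) ≠ ∅ (with ε ∈ FIRST of a nullable right-hand side, so two nullable alternatives also conflict).

FIRST sets of the non-terminals at (or reachable through a nullable prefix from) the front of some alternative:
  FIRST(A) = { ε }

Productions for D:
  D → f D: FIRST = { 'f' }
  D → / f: FIRST = { '/' }
  D → A g id: FIRST = { 'g' }
A has only one production, so no FIRST/FIRST conflict is possible there.

All alternatives of each non-terminal have pairwise disjoint FIRST sets.

Answer: No FIRST/FIRST conflicts.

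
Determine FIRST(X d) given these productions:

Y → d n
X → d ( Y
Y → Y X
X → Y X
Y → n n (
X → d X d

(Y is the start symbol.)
{ 'd', 'n' }

FIRST sets of the non-terminals involved (from the grammar, by fixed-point iteration):
  FIRST(X) = { 'd', 'n' }

To compute FIRST(X d), process the symbols left to right:
Symbol X is a non-terminal. Add FIRST(X) \ {ε} = { 'd', 'n' }
X is not nullable (ε ∉ FIRST(X)), so stop here.
FIRST(X d) = { 'd', 'n' }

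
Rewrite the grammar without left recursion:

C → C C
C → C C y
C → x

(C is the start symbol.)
C → x C'
C' → C C'
C' → C y C'
C' → ε

C is directly left-recursive. The standard transformation for
  A → A α₁ | ... | A α_m | β₁ | ... | β_n
is
  A  → β₁ A' | ... | β_n A'
  A' → α₁ A' | ... | α_m A' | ε

C → x becomes C → x C'
C → C C becomes C' → C C'
C → C C y becomes C' → C y C'
Add C' → ε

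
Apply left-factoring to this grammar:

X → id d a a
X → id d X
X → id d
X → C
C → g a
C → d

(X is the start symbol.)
Left-factoring transforms A → αβ₁ | αβ₂ into A → αA' and A' → β₁ | β₂
(α is the longest common prefix among the alternatives). Repeat until
no nonterminal has two alternatives with a common prefix.

Round 1: X has alternatives sharing prefix 'id d'. Introduce X': X → id d X'
  Add: X' → a a
  Add: X' → X
  Add: X' → ε

No remaining common prefixes — done.

Resulting grammar:
X → id d X'
X' → a a
X' → X
X' → ε
X → C
C → g a
C → d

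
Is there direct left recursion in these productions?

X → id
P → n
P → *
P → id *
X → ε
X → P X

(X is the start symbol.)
X → id: starts with id
P → n: starts with n
P → *: starts with '*'
P → id *: starts with id
X → ε: starts with ε
X → P X: starts with P

No direct left recursion found.

Answer: No direct left recursion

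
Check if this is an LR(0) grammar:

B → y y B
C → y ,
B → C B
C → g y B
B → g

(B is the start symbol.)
A grammar is LR(0) if no state in the canonical LR(0) collection has:
  - both a shift item (dot before a terminal) and a complete item (shift-reduce conflict), or
  - two or more complete items (reduce-reduce conflict; the accept item [B' → B .] counts as a complete item here).

Augment with B' → B and build the canonical LR(0) collection (I0 = CLOSURE({[B' → . B]}), then GOTO on every symbol after a dot until no new states appear). It has 11 states:
  I0: { [B → . C B], [B → . g], [B → . y y B], [B' → . B], [C → . g y B], [C → . y ,] }  — shift
  I1: { [B' → B .] }  — accept
  I2: { [B → . C B], [B → . g], [B → . y y B], [B → C . B], [C → . g y B], [C → . y ,] }  — shift
  I3: { [B → g .], [C → g . y B] }  — shift, reduce
  I4: { [B → y . y B], [C → y . ,] }  — shift
  I5: { [C → y , .] }  — reduce
  I6: { [B → . C B], [B → . g], [B → . y y B], [B → y y . B], [C → . g y B], [C → . y ,] }  — shift
  I7: { [B → y y B .] }  — reduce
  I8: { [B → . C B], [B → . g], [B → . y y B], [C → . g y B], [C → . y ,], [C → g y . B] }  — shift
  I9: { [C → g y B .] }  — reduce
  I10: { [B → C B .] }  — reduce

Conflict in state I3:
  Shift-reduce conflict between [B → g .] and [C → g . y B]
So the grammar is NOT LR(0).

Answer: No. Shift-reduce conflict between [B → g .] and [C → g . y B]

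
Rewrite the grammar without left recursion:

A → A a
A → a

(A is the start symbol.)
A is directly left-recursive. The standard transformation for
  A → A α₁ | ... | A α_m | β₁ | ... | β_n
is
  A  → β₁ A' | ... | β_n A'
  A' → α₁ A' | ... | α_m A' | ε

A → a becomes A → a A'
A → A a becomes A' → a A'
Add A' → ε

Resulting grammar:
A → a A'
A' → a A'
A' → ε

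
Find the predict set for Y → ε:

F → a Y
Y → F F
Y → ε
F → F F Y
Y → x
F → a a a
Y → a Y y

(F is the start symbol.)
{ $, 'a', 'x', 'y' }

PREDICT(Y → ε) = (FIRST(RHS) \ {ε}) ∪ (FOLLOW(Y) if ε ∈ FIRST(RHS), i.e. RHS ⇒* ε)
The right-hand side is ε (FIRST(ε) = { ε }), so the predict set is FOLLOW(Y) = { $, 'a', 'x', 'y' }
PREDICT(Y → ε) = { $, 'a', 'x', 'y' }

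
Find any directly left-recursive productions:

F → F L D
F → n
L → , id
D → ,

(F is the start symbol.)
Yes, F is left-recursive

F → F L D: LEFT RECURSIVE (starts with F)
F → n: starts with n
L → , id: starts with ','
D → ,: starts with ','

The grammar has direct left recursion on: F.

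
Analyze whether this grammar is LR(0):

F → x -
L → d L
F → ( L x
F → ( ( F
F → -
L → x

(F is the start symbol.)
A grammar is LR(0) if no state in the canonical LR(0) collection has:
  - both a shift item (dot before a terminal) and a complete item (shift-reduce conflict), or
  - two or more complete items (reduce-reduce conflict; the accept item [F' → F .] counts as a complete item here).

Augment with F' → F and build the canonical LR(0) collection (I0 = CLOSURE({[F' → . F]}), then GOTO on every symbol after a dot until no new states appear). It has 13 states:
  I0: { [F → . ( ( F], [F → . ( L x], [F → . -], [F → . x -], [F' → . F] }  — shift
  I1: { [F → ( . ( F], [F → ( . L x], [L → . d L], [L → . x] }  — shift
  I2: { [F → - .] }  — reduce
  I3: { [F' → F .] }  — accept
  I4: { [F → x . -] }  — shift
  I5: { [F → x - .] }  — reduce
  I6: { [F → ( ( . F], [F → . ( ( F], [F → . ( L x], [F → . -], [F → . x -] }  — shift
  I7: { [F → ( L . x] }  — shift
  I8: { [L → . d L], [L → . x], [L → d . L] }  — shift
  I9: { [L → x .] }  — reduce
  I10: { [L → d L .] }  — reduce
  I11: { [F → ( L x .] }  — reduce
  I12: { [F → ( ( F .] }  — reduce

Every state is either a pure shift/goto state or contains exactly one complete item and nothing to shift — no conflicts. The grammar is LR(0).

Answer: Yes, the grammar is LR(0)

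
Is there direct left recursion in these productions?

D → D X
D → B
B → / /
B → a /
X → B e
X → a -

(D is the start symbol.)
D → D X: LEFT RECURSIVE (starts with D)
D → B: starts with B
B → / /: starts with '/'
B → a /: starts with a
X → B e: starts with B
X → a -: starts with a

The grammar has direct left recursion on: D.

Answer: Yes, D is left-recursive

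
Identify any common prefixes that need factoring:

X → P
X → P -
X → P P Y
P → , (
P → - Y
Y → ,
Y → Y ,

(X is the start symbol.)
Left-factoring is needed when two productions for the same non-terminal
share a common prefix on the right-hand side.

Productions for X:
  X → P
  X → P -
  X → P P Y
Productions for P:
  P → , (
  P → - Y
Productions for Y:
  Y → ,
  Y → Y ,

Found common prefix 'P' in productions for X

Answer: Yes, X has productions with common prefix 'P'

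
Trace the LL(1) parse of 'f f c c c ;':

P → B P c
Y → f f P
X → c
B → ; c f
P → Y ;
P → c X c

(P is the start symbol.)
LL(1) parsing maintains a stack (initially the start symbol over $) and the input. At each step: if the stack top is a terminal, match it against the current input token; if it is a non-terminal N, replace it with the RHS of M[N, lookahead] (the unique production whose predict set contains the lookahead).

Stack is shown with the top on the left.

Stack      Input          Action
--------------------------------
P $        f f c c c ; $  output P → Y ;
Y ; $      f f c c c ; $  output Y → f f P
f f P ; $  f f c c c ; $  match 'f'
f P ; $    f c c c ; $    match 'f'
P ; $      c c c ; $      output P → c X c
c X c ; $  c c c ; $      match 'c'
X c ; $    c c ; $        output X → c
c c ; $    c c ; $        match 'c'
c ; $      c ; $          match 'c'
; $        ; $            match ';'
$          $              accept

The string is accepted.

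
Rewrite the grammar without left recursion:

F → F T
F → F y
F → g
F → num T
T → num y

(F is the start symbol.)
F → g F'
F → num T F'
F' → T F'
F' → y F'
F' → ε
T → num y

F is directly left-recursive. The standard transformation for
  A → A α₁ | ... | A α_m | β₁ | ... | β_n
is
  A  → β₁ A' | ... | β_n A'
  A' → α₁ A' | ... | α_m A' | ε

F → g becomes F → g F'
F → num T becomes F → num T F'
F → F T becomes F' → T F'
F → F y becomes F' → y F'
Add F' → ε

Productions for other non-terminals are unchanged:
  T → num y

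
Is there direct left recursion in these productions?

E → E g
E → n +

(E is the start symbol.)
Direct left recursion occurs when N → N α for some non-terminal N (the right-hand side begins with the left-hand side itself).

E → E g: LEFT RECURSIVE (starts with E)
E → n +: starts with n

The grammar has direct left recursion on: E.

Answer: Yes, E is left-recursive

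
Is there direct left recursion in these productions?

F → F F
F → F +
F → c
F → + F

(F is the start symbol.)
Yes, F is left-recursive

F → F F: LEFT RECURSIVE (starts with F)
F → F +: LEFT RECURSIVE (starts with F)
F → c: starts with c
F → + F: starts with '+'

The grammar has direct left recursion on: F.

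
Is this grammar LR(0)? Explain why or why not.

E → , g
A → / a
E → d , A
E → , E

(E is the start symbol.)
Augment with E' → E and build the canonical LR(0) collection (I0 = CLOSURE({[E' → . E]}), then GOTO on every symbol after a dot until no new states appear). It has 10 states:
  I0: { [E → . , E], [E → . , g], [E → . d , A], [E' → . E] }  — shift
  I1: { [E → , . E], [E → , . g], [E → . , E], [E → . , g], [E → . d , A] }  — shift
  I2: { [E' → E .] }  — accept
  I3: { [E → d . , A] }  — shift
  I4: { [A → . / a], [E → d , . A] }  — shift
  I5: { [A → / . a] }  — shift
  I6: { [E → d , A .] }  — reduce
  I7: { [A → / a .] }  — reduce
  I8: { [E → , E .] }  — reduce
  I9: { [E → , g .] }  — reduce

Every state is either a pure shift/goto state or contains exactly one complete item and nothing to shift — no conflicts. The grammar is LR(0).

Answer: Yes, the grammar is LR(0)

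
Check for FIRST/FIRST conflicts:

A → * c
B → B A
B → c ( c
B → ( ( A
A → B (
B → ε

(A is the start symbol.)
FIRST sets of the non-terminals at (or reachable through a nullable prefix from) the front of some alternative:
  FIRST(B) = { '(', '*', 'c', ε }
  FIRST(A) = { '(', '*', 'c' }

Productions for A:
  A → * c: FIRST = { '*' }
  A → B (: FIRST = { '(', '*', 'c' }
Productions for B:
  B → B A: FIRST = { '(', '*', 'c' }
  B → c ( c: FIRST = { 'c' }
  B → ( ( A: FIRST = { '(' }
  B → ε: FIRST = { ε }

Conflict for A: A → * c and A → B (
  Overlap: { '*' }
Conflict for B: B → B A and B → c ( c
  Overlap: { 'c' }
Conflict for B: B → B A and B → ( ( A
  Overlap: { '(' }

Answer: Yes. A → '*' c / A → B '(' on { '*' }; B → B A / B → c '(' c on { 'c' }; B → B A / B → '(' '(' A on { '(' }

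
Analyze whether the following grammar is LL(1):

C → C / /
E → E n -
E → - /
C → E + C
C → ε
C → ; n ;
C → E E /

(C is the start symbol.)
No. Predict set conflict for C: { '-' }

Relevant sets:
  FIRST(C) = { '-', '/', ';', ε }
  FIRST(E) = { '-' }
  FOLLOW(C) = { $, '/' }

For C:
  PREDICT(C → C '/' '/') = { '-', '/', ';' }
  PREDICT(C → E '+' C) = { '-' }
  PREDICT(C → ε) = { $, '/' }
  PREDICT(C → ';' n ';') = { ';' }
  PREDICT(C → E E '/') = { '-' }
For E:
  PREDICT(E → E n '-') = { '-' }
  PREDICT(E → '-' '/') = { '-' }

Conflict found: Predict set conflict for C: { '-' }
The grammar is NOT LL(1).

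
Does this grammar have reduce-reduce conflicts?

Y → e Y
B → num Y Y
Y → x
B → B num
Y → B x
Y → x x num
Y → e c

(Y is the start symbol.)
A reduce-reduce conflict occurs when an LR(0) state has two complete items [A → α .] and [B → β .] — both call for a reduction, and with no lookahead the parser cannot choose between them.

Augment with Y' → Y and build the canonical LR(0) collection (I0 = CLOSURE({[Y' → . Y]}), then GOTO on every symbol after a dot until no new states appear). It has 14 states:
  I0: { [B → . B num], [B → . num Y Y], [Y → . B x], [Y → . e Y], [Y → . e c], [Y → . x x num], [Y → . x], [Y' → . Y] }  — shift
  I1: { [B → B . num], [Y → B . x] }  — shift
  I2: { [Y' → Y .] }  — accept
  I3: { [B → . B num], [B → . num Y Y], [Y → . B x], [Y → . e Y], [Y → . e c], [Y → . x x num], [Y → . x], [Y → e . Y], [Y → e . c] }  — shift
  I4: { [B → . B num], [B → . num Y Y], [B → num . Y Y], [Y → . B x], [Y → . e Y], [Y → . e c], [Y → . x x num], [Y → . x] }  — shift
  I5: { [Y → x . x num], [Y → x .] }  — shift, reduce
  I6: { [Y → x x . num] }  — shift
  I7: { [Y → x x num .] }  — reduce
  I8: { [B → . B num], [B → . num Y Y], [B → num Y . Y], [Y → . B x], [Y → . e Y], [Y → . e c], [Y → . x x num], [Y → . x] }  — shift
  I9: { [B → num Y Y .] }  — reduce
  I10: { [Y → e Y .] }  — reduce
  I11: { [Y → e c .] }  — reduce
  I12: { [B → B num .] }  — reduce
  I13: { [Y → B x .] }  — reduce

No state contains more than one complete item.

Answer: No reduce-reduce conflicts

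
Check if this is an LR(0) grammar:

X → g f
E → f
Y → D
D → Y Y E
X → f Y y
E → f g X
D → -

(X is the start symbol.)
Augment with X' → X and build the canonical LR(0) collection (I0 = CLOSURE({[X' → . X]}), then GOTO on every symbol after a dot until no new states appear). It has 14 states:
  I0: { [X → . f Y y], [X → . g f], [X' → . X] }  — shift
  I1: { [X' → X .] }  — accept
  I2: { [D → . -], [D → . Y Y E], [X → f . Y y], [Y → . D] }  — shift
  I3: { [X → g . f] }  — shift
  I4: { [X → g f .] }  — reduce
  I5: { [D → - .] }  — reduce
  I6: { [Y → D .] }  — reduce
  I7: { [D → . -], [D → . Y Y E], [D → Y . Y E], [X → f Y . y], [Y → . D] }  — shift
  I8: { [D → . -], [D → . Y Y E], [D → Y . Y E], [D → Y Y . E], [E → . f g X], [E → . f], [Y → . D] }  — shift
  I9: { [X → f Y y .] }  — reduce
  I10: { [D → Y Y E .] }  — reduce
  I11: { [E → f . g X], [E → f .] }  — shift, reduce
  I12: { [E → f g . X], [X → . f Y y], [X → . g f] }  — shift
  I13: { [E → f g X .] }  — reduce

Conflict in state I11:
  Shift-reduce conflict between [E → f .] and [E → f . g X]
So the grammar is NOT LR(0).

Answer: No. Shift-reduce conflict between [E → f .] and [E → f . g X]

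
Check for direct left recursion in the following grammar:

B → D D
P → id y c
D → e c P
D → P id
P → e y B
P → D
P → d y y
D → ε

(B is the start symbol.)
B → D D: starts with D
P → id y c: starts with id
D → e c P: starts with e
D → P id: starts with P
P → e y B: starts with e
P → D: starts with D
P → d y y: starts with d
D → ε: starts with ε

No direct left recursion found.

Answer: No direct left recursion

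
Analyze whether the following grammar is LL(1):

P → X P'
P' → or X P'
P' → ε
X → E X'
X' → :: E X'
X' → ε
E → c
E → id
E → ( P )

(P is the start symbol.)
Yes, the grammar is LL(1).

A grammar is LL(1) if for each non-terminal N with multiple productions, the predict sets of those productions are pairwise disjoint, where PREDICT(N → α) = (FIRST(α) \ {ε}) ∪ (FOLLOW(N) if α ⇒* ε).

Relevant sets:
  FOLLOW(P') = { $, ')' }
  FOLLOW(X') = { $, ')', 'or' }

For P':
  PREDICT(P' → or X P') = { 'or' }
  PREDICT(P' → ε) = { $, ')' }
For X':
  PREDICT(X' → :: E X') = { '::' }
  PREDICT(X' → ε) = { $, ')', 'or' }
For E:
  PREDICT(E → c) = { 'c' }
  PREDICT(E → id) = { 'id' }
  PREDICT(E → '(' P ')') = { '(' }
P, X have a single production, so nothing to check there.

All predict sets are disjoint. The grammar IS LL(1).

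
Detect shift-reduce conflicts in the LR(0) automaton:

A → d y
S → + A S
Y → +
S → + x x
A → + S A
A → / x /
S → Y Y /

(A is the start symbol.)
Yes — I8: [Y → + .] vs [A → . + S A]

Augment with A' → A and build the canonical LR(0) collection (I0 = CLOSURE({[A' → . A]}), then GOTO on every symbol after a dot until no new states appear). It has 19 states:
  I0: { [A → . + S A], [A → . / x /], [A → . d y], [A' → . A] }  — shift
  I1: { [A → + . S A], [S → . + A S], [S → . + x x], [S → . Y Y /], [Y → . +] }  — shift
  I2: { [A → / . x /] }  — shift
  I3: { [A' → A .] }  — accept
  I4: { [A → d . y] }  — shift
  I5: { [A → d y .] }  — reduce
  I6: { [A → / x . /] }  — shift
  I7: { [A → / x / .] }  — reduce
  I8: { [A → . + S A], [A → . / x /], [A → . d y], [S → + . A S], [S → + . x x], [Y → + .] }  — shift, reduce
  I9: { [A → + S . A], [A → . + S A], [A → . / x /], [A → . d y] }  — shift
  I10: { [S → Y . Y /], [Y → . +] }  — shift
  I11: { [Y → + .] }  — reduce
  I12: { [S → Y Y . /] }  — shift
  I13: { [S → Y Y / .] }  — reduce
  I14: { [A → + S A .] }  — reduce
  I15: { [S → + A . S], [S → . + A S], [S → . + x x], [S → . Y Y /], [Y → . +] }  — shift
  I16: { [S → + x . x] }  — shift
  I17: { [S → + x x .] }  — reduce
  I18: { [S → + A S .] }  — reduce

I8 contains reduce item [Y → + .] and shift items [A → . + S A], [A → . / x /], [A → . d y], [S → + . x x] — shift-reduce conflict.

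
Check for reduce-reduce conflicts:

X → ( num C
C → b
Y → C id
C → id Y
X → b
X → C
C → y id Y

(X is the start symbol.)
Augment with X' → X and build the canonical LR(0) collection (I0 = CLOSURE({[X' → . X]}), then GOTO on every symbol after a dot until no new states appear). It has 15 states:
  I0: { [C → . b], [C → . id Y], [C → . y id Y], [X → . ( num C], [X → . C], [X → . b], [X' → . X] }  — shift
  I1: { [X → ( . num C] }  — shift
  I2: { [X → C .] }  — reduce
  I3: { [X' → X .] }  — accept
  I4: { [C → b .], [X → b .] }  — 2 reduces
  I5: { [C → . b], [C → . id Y], [C → . y id Y], [C → id . Y], [Y → . C id] }  — shift
  I6: { [C → y . id Y] }  — shift
  I7: { [C → . b], [C → . id Y], [C → . y id Y], [C → y id . Y], [Y → . C id] }  — shift
  I8: { [Y → C . id] }  — shift
  I9: { [C → y id Y .] }  — reduce
  I10: { [C → b .] }  — reduce
  I11: { [Y → C id .] }  — reduce
  I12: { [C → id Y .] }  — reduce
  I13: { [C → . b], [C → . id Y], [C → . y id Y], [X → ( num . C] }  — shift
  I14: { [X → ( num C .] }  — reduce

I4 contains complete items [C → b .], [X → b .] — reduce-reduce conflict.

Answer: Yes — I4: [C → b .] vs [X → b .]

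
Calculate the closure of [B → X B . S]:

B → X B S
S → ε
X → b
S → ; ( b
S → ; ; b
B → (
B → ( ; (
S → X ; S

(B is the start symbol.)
To compute CLOSURE, for each item [A → α.Bβ] where B is a non-terminal, add [B → .γ] for all productions B → γ; repeat for the newly added items until nothing changes.

Start with: [B → X B . S]
  [B → X B . S] has the dot before S: add [S → .], [S → . ; ( b], [S → . ; ; b], [S → . X ; S]
  [S → . X ; S] has the dot before X: add [X → . b]
No further items can be added.

CLOSURE = { [B → X B . S], [S → . ; ( b], [S → . ; ; b], [S → . X ; S], [S → .], [X → . b] }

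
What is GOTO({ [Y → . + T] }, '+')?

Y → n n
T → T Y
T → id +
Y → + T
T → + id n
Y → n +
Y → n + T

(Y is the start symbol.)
GOTO(I, '+') = CLOSURE({ [A → αX.β] : [A → α.Xβ] ∈ I, X = '+' })

Items with dot before '+', with the dot advanced:
  [Y → . + T] → [Y → + . T]
Closure of the advanced items:
  [Y → + . T] has the dot before T: add [T → . T Y], [T → . id +], [T → . + id n]

GOTO = { [T → . + id n], [T → . T Y], [T → . id +], [Y → + . T] }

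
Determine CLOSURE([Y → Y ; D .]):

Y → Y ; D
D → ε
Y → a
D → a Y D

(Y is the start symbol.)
Start with: [Y → Y ; D .]
The dot is at the end, so nothing is added.

CLOSURE = { [Y → Y ; D .] }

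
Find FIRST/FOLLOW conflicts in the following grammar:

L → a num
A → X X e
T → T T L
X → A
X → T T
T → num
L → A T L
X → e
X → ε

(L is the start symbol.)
A FIRST/FOLLOW conflict occurs when a non-terminal N has a nullable alternative N → β (β ⇒* ε) and another alternative N → α with FIRST(α) ∩ FOLLOW(N) ≠ ∅: on such a lookahead the parser cannot decide between expanding α and letting N vanish via β.

Nullable non-terminals: X.
FIRST sets used below: FIRST(A) = { 'e', 'num' }, FIRST(T) = { 'num' }

X: nullable alternative(s) X → ε; FOLLOW(X) = { 'e', 'num' }
  X → A: FIRST \ {ε} = { 'e', 'num' } — overlaps FOLLOW(X) on { 'e', 'num' }: CONFLICT
  X → T T: FIRST \ {ε} = { 'num' } — overlaps FOLLOW(X) on { 'num' }: CONFLICT
  X → e: FIRST \ {ε} = { 'e' } — overlaps FOLLOW(X) on { 'e' }: CONFLICT
  X → ε: FIRST \ {ε} = { } — this is the only nullable alternative, skip

A, L, T have no nullable alternative, so no FIRST/FOLLOW check is needed there.

So the grammar has 3 FIRST/FOLLOW conflicts (marked CONFLICT above).

Answer: Yes. X → A with FOLLOW(X) on { 'e', 'num' }; X → T T with FOLLOW(X) on { 'num' }; X → e with FOLLOW(X) on { 'e' }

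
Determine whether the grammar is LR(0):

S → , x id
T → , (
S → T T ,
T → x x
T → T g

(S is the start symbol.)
Yes, the grammar is LR(0)

A grammar is LR(0) if no state in the canonical LR(0) collection has:
  - both a shift item (dot before a terminal) and a complete item (shift-reduce conflict), or
  - two or more complete items (reduce-reduce conflict; the accept item [S' → S .] counts as a complete item here).

Augment with S' → S and build the canonical LR(0) collection (I0 = CLOSURE({[S' → . S]}), then GOTO on every symbol after a dot until no new states appear). It has 13 states:
  I0: { [S → . , x id], [S → . T T ,], [S' → . S], [T → . , (], [T → . T g], [T → . x x] }  — shift
  I1: { [S → , . x id], [T → , . (] }  — shift
  I2: { [S' → S .] }  — accept
  I3: { [S → T . T ,], [T → . , (], [T → . T g], [T → . x x], [T → T . g] }  — shift
  I4: { [T → x . x] }  — shift
  I5: { [T → x x .] }  — reduce
  I6: { [T → , . (] }  — shift
  I7: { [S → T T . ,], [T → T . g] }  — shift
  I8: { [T → T g .] }  — reduce
  I9: { [S → T T , .] }  — reduce
  I10: { [T → , ( .] }  — reduce
  I11: { [S → , x . id] }  — shift
  I12: { [S → , x id .] }  — reduce

Every state is either a pure shift/goto state or contains exactly one complete item and nothing to shift — no conflicts. The grammar is LR(0).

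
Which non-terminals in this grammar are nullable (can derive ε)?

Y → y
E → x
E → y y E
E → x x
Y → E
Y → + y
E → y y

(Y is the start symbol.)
None

A non-terminal is nullable if it can derive ε (the empty string): either it has an ε-production, or it has a production whose right-hand side consists entirely of nullable non-terminals.

There are no ε-productions, so no non-terminal can derive ε.
No non-terminals are nullable.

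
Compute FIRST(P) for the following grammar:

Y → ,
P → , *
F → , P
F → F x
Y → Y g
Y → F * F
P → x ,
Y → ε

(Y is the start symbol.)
{ ',', 'x' }

To compute FIRST(P), examine every production with P on the left-hand side, reading each right-hand side left to right until a non-nullable symbol is reached.

From P → , *:
  - ',' is a terminal: add ',' and stop
From P → x ,:
  - x is a terminal: add 'x' and stop

Collecting: FIRST(P) = { ',', 'x' }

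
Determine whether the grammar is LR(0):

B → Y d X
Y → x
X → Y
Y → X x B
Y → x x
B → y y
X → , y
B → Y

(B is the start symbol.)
Augment with B' → B and build the canonical LR(0) collection (I0 = CLOSURE({[B' → . B]}), then GOTO on every symbol after a dot until no new states appear). It has 15 states:
  I0: { [B → . Y d X], [B → . Y], [B → . y y], [B' → . B], [X → . , y], [X → . Y], [Y → . X x B], [Y → . x x], [Y → . x] }  — shift
  I1: { [X → , . y] }  — shift
  I2: { [B' → B .] }  — accept
  I3: { [Y → X . x B] }  — shift
  I4: { [B → Y . d X], [B → Y .], [X → Y .] }  — shift, 2 reduces
  I5: { [Y → x . x], [Y → x .] }  — shift, reduce
  I6: { [B → y . y] }  — shift
  I7: { [B → y y .] }  — reduce
  I8: { [Y → x x .] }  — reduce
  I9: { [B → Y d . X], [X → . , y], [X → . Y], [Y → . X x B], [Y → . x x], [Y → . x] }  — shift
  I10: { [B → Y d X .], [Y → X . x B] }  — shift, reduce
  I11: { [X → Y .] }  — reduce
  I12: { [B → . Y d X], [B → . Y], [B → . y y], [X → . , y], [X → . Y], [Y → . X x B], [Y → . x x], [Y → . x], [Y → X x . B] }  — shift
  I13: { [Y → X x B .] }  — reduce
  I14: { [X → , y .] }  — reduce

Conflict in state I4:
  Shift-reduce conflict between [B → Y .] and [B → Y . d X]
So the grammar is NOT LR(0).

Answer: No. Shift-reduce conflict between [B → Y .] and [B → Y . d X]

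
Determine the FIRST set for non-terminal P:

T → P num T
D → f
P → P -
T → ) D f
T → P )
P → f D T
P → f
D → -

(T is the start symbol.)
To compute FIRST(P), examine every production with P on the left-hand side, reading each right-hand side left to right until a non-nullable symbol is reached.

From P → P -:
  - P is the symbol being defined: contributes nothing new
    P is not nullable, so stop
From P → f D T:
  - f is a terminal: add 'f' and stop
From P → f:
  - f is a terminal: add 'f' and stop

Collecting: FIRST(P) = { 'f' }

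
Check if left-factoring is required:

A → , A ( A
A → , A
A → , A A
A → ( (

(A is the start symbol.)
Yes, A has productions with common prefix ', A'

Left-factoring is needed when two productions for the same non-terminal
share a common prefix on the right-hand side.

Productions for A:
  A → , A ( A
  A → , A
  A → , A A
  A → ( (

Found common prefix ', A' in productions for A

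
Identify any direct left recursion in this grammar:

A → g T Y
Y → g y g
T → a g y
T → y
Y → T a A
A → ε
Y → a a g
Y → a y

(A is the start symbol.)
A → g T Y: starts with g
Y → g y g: starts with g
T → a g y: starts with a
T → y: starts with y
Y → T a A: starts with T
A → ε: starts with ε
Y → a a g: starts with a
Y → a y: starts with a

No direct left recursion found.

Answer: No direct left recursion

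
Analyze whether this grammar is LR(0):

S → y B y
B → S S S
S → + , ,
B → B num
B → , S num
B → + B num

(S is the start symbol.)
No. Reduce-reduce conflict: [B → + B num .] and [B → B num .]

A grammar is LR(0) if no state in the canonical LR(0) collection has:
  - both a shift item (dot before a terminal) and a complete item (shift-reduce conflict), or
  - two or more complete items (reduce-reduce conflict; the accept item [S' → S .] counts as a complete item here).

Augment with S' → S and build the canonical LR(0) collection (I0 = CLOSURE({[S' → . S]}), then GOTO on every symbol after a dot until no new states appear). It has 19 states:
  I0: { [S → . + , ,], [S → . y B y], [S' → . S] }  — shift
  I1: { [S → + . , ,] }  — shift
  I2: { [S' → S .] }  — accept
  I3: { [B → . + B num], [B → . , S num], [B → . B num], [B → . S S S], [S → . + , ,], [S → . y B y], [S → y . B y] }  — shift
  I4: { [B → + . B num], [B → . + B num], [B → . , S num], [B → . B num], [B → . S S S], [S → + . , ,], [S → . + , ,], [S → . y B y] }  — shift
  I5: { [B → , . S num], [S → . + , ,], [S → . y B y] }  — shift
  I6: { [B → B . num], [S → y B . y] }  — shift
  I7: { [B → S . S S], [S → . + , ,], [S → . y B y] }  — shift
  I8: { [B → S S . S], [S → . + , ,], [S → . y B y] }  — shift
  I9: { [B → S S S .] }  — reduce
  I10: { [B → B num .] }  — reduce
  I11: { [S → y B y .] }  — reduce
  I12: { [B → , S . num] }  — shift
  I13: { [B → , S num .] }  — reduce
  I14: { [B → , . S num], [S → + , . ,], [S → . + , ,], [S → . y B y] }  — shift
  I15: { [B → + B . num], [B → B . num] }  — shift
  I16: { [B → + B num .], [B → B num .] }  — 2 reduces
  I17: { [S → + , , .] }  — reduce
  I18: { [S → + , . ,] }  — shift

Conflict in state I16:
  Reduce-reduce conflict: [B → + B num .] and [B → B num .]
So the grammar is NOT LR(0).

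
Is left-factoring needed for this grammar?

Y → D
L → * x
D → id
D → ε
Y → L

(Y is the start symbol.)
Left-factoring is needed when two productions for the same non-terminal
share a common prefix on the right-hand side.

Productions for Y:
  Y → D
  Y → L
Productions for D:
  D → id
  D → ε

No common prefixes found.

Answer: No, left-factoring is not needed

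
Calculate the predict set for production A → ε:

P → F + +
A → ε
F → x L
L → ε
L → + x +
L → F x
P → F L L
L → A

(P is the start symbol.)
{ $, '+', 'x' }

PREDICT(A → ε) = (FIRST(RHS) \ {ε}) ∪ (FOLLOW(A) if ε ∈ FIRST(RHS), i.e. RHS ⇒* ε)
The right-hand side is ε (FIRST(ε) = { ε }), so the predict set is FOLLOW(A) = { $, '+', 'x' }
PREDICT(A → ε) = { $, '+', 'x' }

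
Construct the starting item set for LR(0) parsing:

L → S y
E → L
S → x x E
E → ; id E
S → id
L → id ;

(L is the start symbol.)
First, augment the grammar with L' → L
I₀ = CLOSURE({ [L' → . L] }):
  [L' → . L] has the dot before L: add [L → . S y], [L → . id ;]
  [L → . S y] has the dot before S: add [S → . x x E], [S → . id]
No further items can be added.

I₀ = { [L → . S y], [L → . id ;], [L' → . L], [S → . id], [S → . x x E] }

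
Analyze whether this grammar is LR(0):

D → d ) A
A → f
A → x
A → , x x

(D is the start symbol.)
Augment with D' → D and build the canonical LR(0) collection (I0 = CLOSURE({[D' → . D]}), then GOTO on every symbol after a dot until no new states appear). It has 10 states:
  I0: { [D → . d ) A], [D' → . D] }  — shift
  I1: { [D' → D .] }  — accept
  I2: { [D → d . ) A] }  — shift
  I3: { [A → . , x x], [A → . f], [A → . x], [D → d ) . A] }  — shift
  I4: { [A → , . x x] }  — shift
  I5: { [D → d ) A .] }  — reduce
  I6: { [A → f .] }  — reduce
  I7: { [A → x .] }  — reduce
  I8: { [A → , x . x] }  — shift
  I9: { [A → , x x .] }  — reduce

Every state is either a pure shift/goto state or contains exactly one complete item and nothing to shift — no conflicts. The grammar is LR(0).

Answer: Yes, the grammar is LR(0)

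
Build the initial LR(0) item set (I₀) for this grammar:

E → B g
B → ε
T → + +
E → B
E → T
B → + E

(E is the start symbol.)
{ [B → . + E], [B → .], [E → . B g], [E → . B], [E → . T], [E' → . E], [T → . + +] }

First, augment the grammar with E' → E
I₀ = CLOSURE({ [E' → . E] }):
  [E' → . E] has the dot before E: add [E → . B g], [E → . B], [E → . T]
  [E → . B g] has the dot before B: add [B → .], [B → . + E]
  [E → . T] has the dot before T: add [T → . + +]
No further items can be added.

I₀ = { [B → . + E], [B → .], [E → . B g], [E → . B], [E → . T], [E' → . E], [T → . + +] }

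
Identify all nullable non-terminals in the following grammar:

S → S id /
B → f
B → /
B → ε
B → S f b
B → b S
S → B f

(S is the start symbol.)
{ 'B' }

A non-terminal is nullable if it can derive ε (the empty string): either it has an ε-production, or it has a production whose right-hand side consists entirely of nullable non-terminals.

ε-productions: B → ε
So B is immediately nullable.
No further non-terminal can be added: every production for the remaining non-terminals contains a terminal or a non-nullable non-terminal.
Nullable = { 'B' }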